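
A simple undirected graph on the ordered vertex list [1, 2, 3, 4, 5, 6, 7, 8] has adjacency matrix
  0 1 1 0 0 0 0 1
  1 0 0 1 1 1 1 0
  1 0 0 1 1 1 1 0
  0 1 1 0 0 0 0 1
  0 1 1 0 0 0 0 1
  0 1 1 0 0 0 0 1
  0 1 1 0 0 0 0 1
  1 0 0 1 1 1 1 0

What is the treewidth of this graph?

A width-3 tree decomposition is:
Bags: B1 = {2, 3, 5, 8}  B2 = {1, 2, 3, 8}  B3 = {2, 3, 4, 8}  B4 = {2, 3, 7, 8}  B5 = {2, 3, 6, 8}
Tree: B1–B2, B2–B3, B3–B4, B4–B5
The largest bag has 4 vertices, giving width 3; this decomposition certifies tw(G) ≤ 3. For the lower bound: the 4 vertex sets {2,5}, {1,3}, {8}, {4} are disjoint, each induces a connected subgraph, and every pair is joined by at least one edge of G. Contracting each set to a single vertex therefore yields K_{4} as a minor, and since treewidth is minor-monotone, tw(G) ≥ tw(K_{4}) = 3. Therefore the treewidth is 3.

3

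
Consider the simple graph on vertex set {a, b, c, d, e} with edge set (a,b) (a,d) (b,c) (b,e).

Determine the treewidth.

1

A width-1 tree decomposition is:
Bags: B1 = {b, e}  B2 = {a, b}  B3 = {b, c}  B4 = {a, d}
Tree: B1–B2, B2–B3, B2–B4
The largest bag has 2 vertices, giving width 1; this decomposition certifies tw(G) ≤ 1. Any graph with an edge has treewidth ≥ 1, and G has the edge e–b. Hence tw(G) = 1 exactly.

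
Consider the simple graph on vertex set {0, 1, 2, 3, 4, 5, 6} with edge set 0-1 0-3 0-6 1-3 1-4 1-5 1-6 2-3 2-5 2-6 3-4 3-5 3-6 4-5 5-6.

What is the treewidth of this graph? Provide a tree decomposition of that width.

Each bag holds 4 vertices, so the decomposition has width 3, which upper-bounds the treewidth. On the other hand G contains the 4-clique {0, 1, 3, 6}. A clique must lie in a single bag of any decomposition, so no decomposition can have width below 3. Hence tw(G) = 3 exactly.

Treewidth 3.
Bags: B1 = {1, 3, 4, 5}  B2 = {1, 3, 5, 6}  B3 = {2, 3, 5, 6}  B4 = {0, 1, 3, 6}
Tree: B1–B2, B2–B3, B2–B4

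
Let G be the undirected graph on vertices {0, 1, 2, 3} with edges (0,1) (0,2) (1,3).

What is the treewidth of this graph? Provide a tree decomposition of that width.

Treewidth 1.
Bags: B1 = {0, 2}  B2 = {0, 1}  B3 = {1, 3}
Tree: B1–B2, B2–B3

Each bag holds 2 vertices, so the decomposition has width 1, which upper-bounds the treewidth. Any graph with an edge has treewidth ≥ 1, and G has the edge 2–0. The upper and lower bounds meet at 1, so that is the treewidth.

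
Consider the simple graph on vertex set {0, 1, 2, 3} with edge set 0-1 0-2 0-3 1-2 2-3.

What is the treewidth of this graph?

A width-2 tree decomposition is:
Bags: B1 = {0, 2, 3}  B2 = {0, 1, 2}
Tree: B1–B2
The largest bag has 3 vertices, giving width 2; this decomposition certifies tw(G) ≤ 2. For the lower bound, the 3 vertices {0, 1, 2} are pairwise adjacent, and any tree decomposition puts a clique entirely inside one bag — forcing width ≥ 2. Combining the bounds, tw(G) = 2.

2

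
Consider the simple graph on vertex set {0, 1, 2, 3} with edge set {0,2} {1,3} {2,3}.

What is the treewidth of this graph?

1

A width-1 tree decomposition is:
Bags: B1 = {0, 2}  B2 = {2, 3}  B3 = {1, 3}
Tree: B1–B2, B2–B3
Every bag has size at most 2, so the width is 2 − 1 = 1 and tw(G) ≤ 1. G has an edge, so its treewidth is at least 1. Combining the bounds, tw(G) = 1.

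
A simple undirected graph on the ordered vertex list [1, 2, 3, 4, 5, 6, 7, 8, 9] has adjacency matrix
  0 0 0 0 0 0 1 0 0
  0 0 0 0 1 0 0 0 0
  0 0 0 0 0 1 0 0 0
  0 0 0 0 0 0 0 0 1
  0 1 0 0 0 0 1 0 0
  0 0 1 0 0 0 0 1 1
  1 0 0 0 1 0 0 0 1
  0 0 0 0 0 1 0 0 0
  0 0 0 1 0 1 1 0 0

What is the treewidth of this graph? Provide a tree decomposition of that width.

Every bag has size at most 2, so the width is 2 − 1 = 1 and tw(G) ≤ 1. Since G has at least one edge (e.g. 8–6), it is not an edgeless graph, so tw(G) ≥ 1. Therefore the treewidth is 1.

Treewidth 1.
One optimal decomposition is:
Bags: B1 = {6, 8}  B2 = {6, 9}  B3 = {7, 9}  B4 = {3, 6}  B5 = {5, 7}  B6 = {1, 7}  B7 = {2, 5}  B8 = {4, 9}
Tree: B1–B2, B2–B3, B2–B4, B3–B5, B5–B6, B5–B7, B3–B8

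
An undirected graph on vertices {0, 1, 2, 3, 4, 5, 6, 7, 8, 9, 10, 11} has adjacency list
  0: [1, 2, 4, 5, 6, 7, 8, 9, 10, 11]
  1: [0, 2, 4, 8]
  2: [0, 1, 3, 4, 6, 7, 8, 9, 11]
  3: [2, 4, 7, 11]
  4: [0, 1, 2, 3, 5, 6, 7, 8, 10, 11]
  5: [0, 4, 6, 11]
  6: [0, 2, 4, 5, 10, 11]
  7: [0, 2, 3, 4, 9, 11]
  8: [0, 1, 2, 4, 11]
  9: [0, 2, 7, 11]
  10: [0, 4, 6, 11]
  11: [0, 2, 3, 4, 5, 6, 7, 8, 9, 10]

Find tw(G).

A width-4 tree decomposition is:
Bags: B1 = {0, 2, 4, 7, 11}  B2 = {0, 2, 4, 6, 11}  B3 = {2, 3, 4, 7, 11}  B4 = {0, 4, 6, 10, 11}  B5 = {0, 2, 4, 8, 11}  B6 = {0, 2, 7, 9, 11}  B7 = {0, 4, 5, 6, 11}  B8 = {0, 1, 2, 4, 8}
Tree: B1–B2, B1–B3, B2–B4, B2–B5, B1–B6, B2–B7, B5–B8
The largest bag has 5 vertices, giving width 4; this decomposition certifies tw(G) ≤ 4. Conversely, {0, 2, 7, 9, 11} is a clique of size 5, and the vertices of any clique must share a bag in every tree decomposition; so some bag has ≥ 5 vertices and tw(G) ≥ 4. Hence tw(G) = 4 exactly.

4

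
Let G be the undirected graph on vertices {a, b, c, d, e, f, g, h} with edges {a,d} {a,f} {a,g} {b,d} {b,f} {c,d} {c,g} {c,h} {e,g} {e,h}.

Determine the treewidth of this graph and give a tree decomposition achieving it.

The largest bag has 3 vertices, giving width 2; this decomposition certifies tw(G) ≤ 2. Since e–h–c–g–e is a cycle in G, G is not acyclic. Forests are exactly the graphs of treewidth ≤ 1, so tw(G) ≥ 2. Therefore the treewidth is 2.

Treewidth 2.
One such decomposition:
Bags: B1 = {e, g, h}  B2 = {c, g, h}  B3 = {a, c, g}  B4 = {a, c, d}  B5 = {a, d, f}  B6 = {b, d, f}
Tree: B1–B2, B2–B3, B3–B4, B4–B5, B5–B6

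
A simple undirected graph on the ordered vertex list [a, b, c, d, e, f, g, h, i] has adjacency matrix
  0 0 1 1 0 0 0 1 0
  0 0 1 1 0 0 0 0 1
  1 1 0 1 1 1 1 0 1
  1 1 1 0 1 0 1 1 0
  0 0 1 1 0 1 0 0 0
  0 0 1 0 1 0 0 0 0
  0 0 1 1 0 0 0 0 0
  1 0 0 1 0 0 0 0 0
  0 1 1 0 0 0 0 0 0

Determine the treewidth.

2

A width-2 tree decomposition is:
Bags: B1 = {a, c, d}  B2 = {b, c, d}  B3 = {a, d, h}  B4 = {c, d, e}  B5 = {c, e, f}  B6 = {c, d, g}  B7 = {b, c, i}
Tree: B1–B2, B1–B3, B2–B4, B4–B5, B4–B6, B2–B7
Every bag has size at most 3, so the width is 3 − 1 = 2 and tw(G) ≤ 2. On the other hand G contains the 3-clique {a, d, h}. A clique must lie in a single bag of any decomposition, so no decomposition can have width below 2. The upper and lower bounds meet at 2, so that is the treewidth.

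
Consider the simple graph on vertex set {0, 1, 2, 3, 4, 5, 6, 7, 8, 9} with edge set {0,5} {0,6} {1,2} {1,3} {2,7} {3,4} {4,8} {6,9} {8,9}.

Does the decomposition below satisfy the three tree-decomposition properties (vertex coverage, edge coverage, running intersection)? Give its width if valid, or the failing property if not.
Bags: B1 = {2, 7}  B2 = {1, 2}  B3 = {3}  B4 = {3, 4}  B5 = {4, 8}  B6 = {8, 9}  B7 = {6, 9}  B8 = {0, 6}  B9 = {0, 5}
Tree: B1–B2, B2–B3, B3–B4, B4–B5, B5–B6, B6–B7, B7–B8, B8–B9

No — edge (1,3) lies in no bag.

A tree decomposition must satisfy three properties: every vertex lies in some bag; for every edge, both endpoints lie together in some bag; and for every vertex, the bags containing it form a connected subtree. Here edge (1,3) lies in no bag, so the decomposition is invalid.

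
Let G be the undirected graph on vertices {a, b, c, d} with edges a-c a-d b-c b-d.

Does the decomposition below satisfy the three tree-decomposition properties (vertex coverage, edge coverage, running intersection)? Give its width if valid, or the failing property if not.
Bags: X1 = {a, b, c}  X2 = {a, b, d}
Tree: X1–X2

Yes; width 2.

Checking the three conditions: (i) the bags cover all of {a, b, c, d}; (ii) for each edge, some bag contains both endpoints; (iii) the bags containing any fixed vertex form a subtree. All hold, so the decomposition is valid with width 3 − 1 = 2.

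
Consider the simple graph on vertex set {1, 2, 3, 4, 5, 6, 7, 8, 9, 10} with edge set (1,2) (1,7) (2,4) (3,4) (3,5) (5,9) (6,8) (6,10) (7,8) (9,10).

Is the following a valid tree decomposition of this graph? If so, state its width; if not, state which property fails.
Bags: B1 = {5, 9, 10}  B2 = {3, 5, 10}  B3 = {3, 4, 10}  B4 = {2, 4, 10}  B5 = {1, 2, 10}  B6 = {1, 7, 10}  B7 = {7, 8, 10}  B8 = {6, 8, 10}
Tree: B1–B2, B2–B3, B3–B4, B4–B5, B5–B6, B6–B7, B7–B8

Every vertex of G appears in some bag (union = {1, 2, 3, 4, 5, 6, 7, 8, 9, 10}); every edge is covered by a bag; and for each vertex v the set of bags containing v is connected in the bag tree. The decomposition is therefore valid. The largest bag has 3 vertices, so the width is 2.

Yes; width 2.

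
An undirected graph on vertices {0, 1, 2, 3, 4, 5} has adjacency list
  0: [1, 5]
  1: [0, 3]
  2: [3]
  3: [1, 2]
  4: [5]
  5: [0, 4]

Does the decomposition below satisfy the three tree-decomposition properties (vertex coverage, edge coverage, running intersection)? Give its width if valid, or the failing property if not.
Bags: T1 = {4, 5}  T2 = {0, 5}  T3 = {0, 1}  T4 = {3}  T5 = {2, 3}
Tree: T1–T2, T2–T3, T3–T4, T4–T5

A tree decomposition must satisfy three properties: every vertex lies in some bag; for every edge, both endpoints lie together in some bag; and for every vertex, the bags containing it form a connected subtree. Here edge (1,3) lies in no bag, so the decomposition is invalid.

No — edge (1,3) lies in no bag.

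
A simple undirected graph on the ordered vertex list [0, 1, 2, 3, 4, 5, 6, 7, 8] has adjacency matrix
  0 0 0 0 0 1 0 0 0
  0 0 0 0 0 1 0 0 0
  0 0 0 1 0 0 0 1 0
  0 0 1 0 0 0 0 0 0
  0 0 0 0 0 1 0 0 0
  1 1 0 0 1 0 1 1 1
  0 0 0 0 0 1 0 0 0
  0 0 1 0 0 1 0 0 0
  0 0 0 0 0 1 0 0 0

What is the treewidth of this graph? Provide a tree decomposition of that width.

Every bag has size at most 2, so the width is 2 − 1 = 1 and tw(G) ≤ 1. G has an edge, so its treewidth is at least 1. Combining the bounds, tw(G) = 1.

Treewidth 1.
Bags: B1 = {2, 7}  B2 = {5, 7}  B3 = {1, 5}  B4 = {5, 6}  B5 = {5, 8}  B6 = {2, 3}  B7 = {4, 5}  B8 = {0, 5}
Tree: B1–B2, B2–B3, B3–B4, B4–B5, B1–B6, B3–B7, B3–B8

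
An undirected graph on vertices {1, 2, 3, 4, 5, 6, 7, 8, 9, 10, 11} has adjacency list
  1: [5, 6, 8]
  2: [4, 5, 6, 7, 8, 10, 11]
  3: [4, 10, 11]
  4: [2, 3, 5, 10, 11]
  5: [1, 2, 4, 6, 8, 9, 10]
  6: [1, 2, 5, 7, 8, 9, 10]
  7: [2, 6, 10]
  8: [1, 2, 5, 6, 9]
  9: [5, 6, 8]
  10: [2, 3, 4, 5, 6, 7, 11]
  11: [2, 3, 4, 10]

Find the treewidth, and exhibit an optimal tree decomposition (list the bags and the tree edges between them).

Treewidth 3.
Bags: B1 = {2, 5, 6, 8}  B2 = {5, 6, 8, 9}  B3 = {2, 5, 6, 10}  B4 = {2, 4, 5, 10}  B5 = {1, 5, 6, 8}  B6 = {2, 4, 10, 11}  B7 = {3, 4, 10, 11}  B8 = {2, 6, 7, 10}
Tree: B1–B2, B1–B3, B3–B4, B2–B5, B4–B6, B6–B7, B3–B8

Every bag has size at most 4, so the width is 4 − 1 = 3 and tw(G) ≤ 3. For the lower bound, the 4 vertices {1, 5, 6, 8} are pairwise adjacent, and any tree decomposition puts a clique entirely inside one bag — forcing width ≥ 3. Combining the bounds, tw(G) = 3.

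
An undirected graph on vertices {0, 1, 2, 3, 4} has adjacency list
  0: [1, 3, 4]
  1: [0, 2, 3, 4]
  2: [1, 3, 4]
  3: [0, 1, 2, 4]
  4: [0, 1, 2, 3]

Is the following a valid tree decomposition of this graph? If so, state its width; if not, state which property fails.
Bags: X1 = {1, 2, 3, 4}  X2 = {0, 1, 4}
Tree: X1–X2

No — edge (3,0) lies in no bag.

A tree decomposition must satisfy three properties: every vertex lies in some bag; for every edge, both endpoints lie together in some bag; and for every vertex, the bags containing it form a connected subtree. Here edge (3,0) lies in no bag, so the decomposition is invalid.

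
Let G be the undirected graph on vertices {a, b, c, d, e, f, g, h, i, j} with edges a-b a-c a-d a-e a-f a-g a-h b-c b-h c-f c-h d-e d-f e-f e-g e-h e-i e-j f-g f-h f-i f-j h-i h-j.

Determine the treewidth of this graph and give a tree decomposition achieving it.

The largest bag has 4 vertices, giving width 3; this decomposition certifies tw(G) ≤ 3. On the other hand G contains the 4-clique {a, d, e, f}. A clique must lie in a single bag of any decomposition, so no decomposition can have width below 3. Therefore the treewidth is 3.

Treewidth 3.
One optimal decomposition is:
Bags: B1 = {a, e, f, g}  B2 = {a, d, e, f}  B3 = {a, e, f, h}  B4 = {e, f, h, i}  B5 = {a, c, f, h}  B6 = {e, f, h, j}  B7 = {a, b, c, h}
Tree: B1–B2, B2–B3, B3–B4, B3–B5, B3–B6, B5–B7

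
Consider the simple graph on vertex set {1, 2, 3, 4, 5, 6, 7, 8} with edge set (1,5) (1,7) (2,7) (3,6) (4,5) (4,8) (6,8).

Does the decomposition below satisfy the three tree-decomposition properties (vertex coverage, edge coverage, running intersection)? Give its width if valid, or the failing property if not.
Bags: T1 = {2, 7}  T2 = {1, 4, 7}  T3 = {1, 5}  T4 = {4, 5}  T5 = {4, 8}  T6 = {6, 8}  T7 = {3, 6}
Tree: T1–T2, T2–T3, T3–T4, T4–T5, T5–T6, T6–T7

A tree decomposition must satisfy three properties: every vertex lies in some bag; for every edge, both endpoints lie together in some bag; and for every vertex, the bags containing it form a connected subtree. Here bags containing vertex 4 are not connected in the tree, so the decomposition is invalid.

No — bags containing vertex 4 are not connected in the tree.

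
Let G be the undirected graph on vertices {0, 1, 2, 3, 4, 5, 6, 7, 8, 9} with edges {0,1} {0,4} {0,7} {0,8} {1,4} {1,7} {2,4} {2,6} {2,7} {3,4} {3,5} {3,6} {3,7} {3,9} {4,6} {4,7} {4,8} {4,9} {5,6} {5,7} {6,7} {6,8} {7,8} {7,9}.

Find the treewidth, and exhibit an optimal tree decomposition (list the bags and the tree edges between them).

Treewidth 3.
Bags: B1 = {3, 4, 6, 7}  B2 = {4, 6, 7, 8}  B3 = {0, 4, 7, 8}  B4 = {2, 4, 6, 7}  B5 = {0, 1, 4, 7}  B6 = {3, 5, 6, 7}  B7 = {3, 4, 7, 9}
Tree: B1–B2, B2–B3, B2–B4, B3–B5, B1–B6, B1–B7

Every bag has size at most 4, so the width is 4 − 1 = 3 and tw(G) ≤ 3. Conversely, {0, 4, 7, 8} is a clique of size 4, and the vertices of any clique must share a bag in every tree decomposition; so some bag has ≥ 4 vertices and tw(G) ≥ 3. The upper and lower bounds meet at 3, so that is the treewidth.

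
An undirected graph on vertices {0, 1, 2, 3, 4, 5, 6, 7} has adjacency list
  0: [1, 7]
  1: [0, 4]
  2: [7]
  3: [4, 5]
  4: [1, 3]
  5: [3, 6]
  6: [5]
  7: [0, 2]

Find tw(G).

A width-1 tree decomposition is:
Bags: B1 = {5, 6}  B2 = {3, 5}  B3 = {3, 4}  B4 = {1, 4}  B5 = {0, 1}  B6 = {0, 7}  B7 = {2, 7}
Tree: B1–B2, B2–B3, B3–B4, B4–B5, B5–B6, B6–B7
The largest bag has 2 vertices, giving width 1; this decomposition certifies tw(G) ≤ 1. Any graph with an edge has treewidth ≥ 1, and G has the edge 6–5. Therefore the treewidth is 1.

1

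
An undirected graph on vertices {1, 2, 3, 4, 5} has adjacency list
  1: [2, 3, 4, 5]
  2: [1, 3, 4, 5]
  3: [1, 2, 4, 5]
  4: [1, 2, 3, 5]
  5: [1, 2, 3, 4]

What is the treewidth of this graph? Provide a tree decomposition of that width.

A single bag containing all 5 vertices is trivially a valid decomposition of width 4. For the lower bound, the 5 vertices {1, 2, 3, 4, 5} are pairwise adjacent, and any tree decomposition puts a clique entirely inside one bag — forcing width ≥ 4. Hence tw(G) = 4 exactly.

Treewidth 4.
Bags: B1 = {1, 2, 3, 4, 5}
Tree: (single bag)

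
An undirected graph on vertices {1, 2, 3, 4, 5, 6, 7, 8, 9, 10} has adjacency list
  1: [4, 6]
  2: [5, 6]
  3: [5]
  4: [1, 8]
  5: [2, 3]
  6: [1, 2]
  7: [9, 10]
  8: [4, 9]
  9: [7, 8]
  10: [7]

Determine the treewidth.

A width-1 tree decomposition is:
Bags: B1 = {3, 5}  B2 = {2, 5}  B3 = {2, 6}  B4 = {1, 6}  B5 = {1, 4}  B6 = {4, 8}  B7 = {8, 9}  B8 = {7, 9}  B9 = {7, 10}
Tree: B1–B2, B2–B3, B3–B4, B4–B5, B5–B6, B6–B7, B7–B8, B8–B9
Every bag has size at most 2, so the width is 2 − 1 = 1 and tw(G) ≤ 1. Any graph with an edge has treewidth ≥ 1, and G has the edge 3–5. The upper and lower bounds meet at 1, so that is the treewidth.

1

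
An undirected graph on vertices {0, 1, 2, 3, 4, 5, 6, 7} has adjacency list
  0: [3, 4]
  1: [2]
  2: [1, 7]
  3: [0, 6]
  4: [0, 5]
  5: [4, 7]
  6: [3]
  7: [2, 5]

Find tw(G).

1

A width-1 tree decomposition is:
Bags: B1 = {1, 2}  B2 = {2, 7}  B3 = {5, 7}  B4 = {4, 5}  B5 = {0, 4}  B6 = {0, 3}  B7 = {3, 6}
Tree: B1–B2, B2–B3, B3–B4, B4–B5, B5–B6, B6–B7
Every bag has size at most 2, so the width is 2 − 1 = 1 and tw(G) ≤ 1. Since G has at least one edge (e.g. 1–2), it is not an edgeless graph, so tw(G) ≥ 1. Combining the bounds, tw(G) = 1.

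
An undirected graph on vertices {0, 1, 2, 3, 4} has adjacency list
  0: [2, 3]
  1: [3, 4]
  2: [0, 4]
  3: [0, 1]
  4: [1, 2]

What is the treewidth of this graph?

A width-2 tree decomposition is:
Bags: B1 = {0, 2, 4}  B2 = {0, 3, 4}  B3 = {1, 3, 4}
Tree: B1–B2, B2–B3
Every bag has size at most 3, so the width is 3 − 1 = 2 and tw(G) ≤ 2. Since 4–2–0–3–1–4 is a cycle in G, G is not acyclic. Forests are exactly the graphs of treewidth ≤ 1, so tw(G) ≥ 2. The upper and lower bounds meet at 2, so that is the treewidth.

2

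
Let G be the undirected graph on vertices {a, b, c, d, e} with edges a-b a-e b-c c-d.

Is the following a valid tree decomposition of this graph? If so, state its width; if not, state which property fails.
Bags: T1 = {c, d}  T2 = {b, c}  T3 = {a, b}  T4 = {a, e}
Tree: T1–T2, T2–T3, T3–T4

Checking the three conditions: (i) the bags cover all of {a, b, c, d, e}; (ii) for each edge, some bag contains both endpoints; (iii) the bags containing any fixed vertex form a subtree. All hold, so the decomposition is valid with width 2 − 1 = 1.

Yes; width 1.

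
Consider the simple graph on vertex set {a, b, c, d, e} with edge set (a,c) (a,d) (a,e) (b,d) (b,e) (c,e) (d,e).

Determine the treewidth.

2

A width-2 tree decomposition is:
Bags: B1 = {a, c, e}  B2 = {a, d, e}  B3 = {b, d, e}
Tree: B1–B2, B2–B3
The largest bag has 3 vertices, giving width 2; this decomposition certifies tw(G) ≤ 2. Conversely, {a, d, e} is a clique of size 3, and the vertices of any clique must share a bag in every tree decomposition; so some bag has ≥ 3 vertices and tw(G) ≥ 2. Therefore the treewidth is 2.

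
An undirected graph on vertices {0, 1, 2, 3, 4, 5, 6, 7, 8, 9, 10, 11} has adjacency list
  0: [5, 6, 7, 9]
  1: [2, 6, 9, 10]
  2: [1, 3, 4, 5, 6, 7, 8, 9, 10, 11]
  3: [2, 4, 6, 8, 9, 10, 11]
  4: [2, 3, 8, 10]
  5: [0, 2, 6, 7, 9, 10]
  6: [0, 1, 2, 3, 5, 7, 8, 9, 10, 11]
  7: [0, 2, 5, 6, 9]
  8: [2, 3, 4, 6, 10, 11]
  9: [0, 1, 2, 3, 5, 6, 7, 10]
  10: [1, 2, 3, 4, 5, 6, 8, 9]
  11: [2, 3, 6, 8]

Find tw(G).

4

A width-4 tree decomposition is:
Bags: B1 = {2, 3, 6, 9, 10}  B2 = {2, 5, 6, 9, 10}  B3 = {2, 3, 6, 8, 10}  B4 = {2, 3, 4, 8, 10}  B5 = {2, 5, 6, 7, 9}  B6 = {2, 3, 6, 8, 11}  B7 = {1, 2, 6, 9, 10}  B8 = {0, 5, 6, 7, 9}
Tree: B1–B2, B1–B3, B3–B4, B2–B5, B3–B6, B1–B7, B5–B8
The largest bag has 5 vertices, giving width 4; this decomposition certifies tw(G) ≤ 4. On the other hand G contains the 5-clique {0, 5, 6, 7, 9}. A clique must lie in a single bag of any decomposition, so no decomposition can have width below 4. Hence tw(G) = 4 exactly.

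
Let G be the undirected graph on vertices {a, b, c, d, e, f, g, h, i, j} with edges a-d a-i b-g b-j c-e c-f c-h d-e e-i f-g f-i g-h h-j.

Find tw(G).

A width-2 tree decomposition is:
Bags: B1 = {a, d, i}  B2 = {d, e, i}  B3 = {e, f, i}  B4 = {c, e, f}  B5 = {c, f, g}  B6 = {c, g, h}  B7 = {b, g, h}  B8 = {b, h, j}
Tree: B1–B2, B2–B3, B3–B4, B4–B5, B5–B6, B6–B7, B7–B8
Each bag holds 3 vertices, so the decomposition has width 2, which upper-bounds the treewidth. For the lower bound, G contains the cycle a–d–e–i–a, so G is not a forest; only forests have treewidth ≤ 1, hence tw(G) ≥ 2. Combining the bounds, tw(G) = 2.

2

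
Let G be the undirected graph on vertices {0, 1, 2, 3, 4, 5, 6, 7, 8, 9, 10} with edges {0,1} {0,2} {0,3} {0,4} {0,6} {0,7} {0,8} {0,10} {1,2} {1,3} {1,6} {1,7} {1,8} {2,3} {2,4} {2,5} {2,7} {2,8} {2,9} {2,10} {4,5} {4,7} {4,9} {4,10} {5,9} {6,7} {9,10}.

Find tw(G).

A width-3 tree decomposition is:
Bags: B1 = {0, 1, 6, 7}  B2 = {0, 1, 2, 7}  B3 = {0, 2, 4, 7}  B4 = {0, 2, 4, 10}  B5 = {0, 1, 2, 8}  B6 = {2, 4, 9, 10}  B7 = {0, 1, 2, 3}  B8 = {2, 4, 5, 9}
Tree: B1–B2, B2–B3, B3–B4, B2–B5, B4–B6, B2–B7, B6–B8
Every bag has size at most 4, so the width is 4 − 1 = 3 and tw(G) ≤ 3. Conversely, {0, 1, 2, 8} is a clique of size 4, and the vertices of any clique must share a bag in every tree decomposition; so some bag has ≥ 4 vertices and tw(G) ≥ 3. Hence tw(G) = 3 exactly.

3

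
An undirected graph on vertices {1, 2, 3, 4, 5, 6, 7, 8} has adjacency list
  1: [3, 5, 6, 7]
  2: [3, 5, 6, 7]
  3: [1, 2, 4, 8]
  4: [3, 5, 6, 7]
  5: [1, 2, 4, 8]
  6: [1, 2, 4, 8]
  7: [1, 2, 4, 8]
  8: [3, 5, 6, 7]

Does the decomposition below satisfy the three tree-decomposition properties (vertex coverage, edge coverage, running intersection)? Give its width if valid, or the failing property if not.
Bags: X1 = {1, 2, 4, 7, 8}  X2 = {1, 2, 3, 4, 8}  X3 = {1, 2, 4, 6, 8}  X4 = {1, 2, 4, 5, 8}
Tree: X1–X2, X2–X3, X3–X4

Checking the three conditions: (i) the bags cover all of {1, 2, 3, 4, 5, 6, 7, 8}; (ii) for each edge, some bag contains both endpoints; (iii) the bags containing any fixed vertex form a subtree. All hold, so the decomposition is valid with width 5 − 1 = 4.

Yes; width 4.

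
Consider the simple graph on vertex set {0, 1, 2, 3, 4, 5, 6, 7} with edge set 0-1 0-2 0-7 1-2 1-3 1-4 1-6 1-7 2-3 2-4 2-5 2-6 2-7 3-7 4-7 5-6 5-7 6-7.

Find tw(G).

A width-3 tree decomposition is:
Bags: B1 = {2, 5, 6, 7}  B2 = {1, 2, 6, 7}  B3 = {1, 2, 3, 7}  B4 = {0, 1, 2, 7}  B5 = {1, 2, 4, 7}
Tree: B1–B2, B2–B3, B2–B4, B2–B5
Each bag holds 4 vertices, so the decomposition has width 3, which upper-bounds the treewidth. On the other hand G contains the 4-clique {0, 1, 2, 7}. A clique must lie in a single bag of any decomposition, so no decomposition can have width below 3. Hence tw(G) = 3 exactly.

3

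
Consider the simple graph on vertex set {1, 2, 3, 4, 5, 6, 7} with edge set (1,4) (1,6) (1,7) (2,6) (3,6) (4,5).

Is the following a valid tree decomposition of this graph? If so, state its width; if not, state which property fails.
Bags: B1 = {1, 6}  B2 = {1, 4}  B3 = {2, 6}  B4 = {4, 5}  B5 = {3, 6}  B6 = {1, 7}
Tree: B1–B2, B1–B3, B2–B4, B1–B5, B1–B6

Yes; width 1.

Vertex coverage: the bags together contain {1, 2, 3, 4, 5, 6, 7}, the full vertex set. Edge coverage: each edge of G has both endpoints in at least one bag. Running intersection: for every vertex, the bags containing it form a connected subtree. All three properties hold, so this is a valid tree decomposition of width max|bag| − 1 = 1, and hence tw(G) ≤ 1.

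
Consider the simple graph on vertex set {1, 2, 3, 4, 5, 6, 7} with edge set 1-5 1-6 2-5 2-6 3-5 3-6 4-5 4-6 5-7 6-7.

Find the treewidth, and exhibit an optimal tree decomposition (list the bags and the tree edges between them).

Treewidth 2.
Bags: B1 = {3, 5, 6}  B2 = {2, 5, 6}  B3 = {4, 5, 6}  B4 = {1, 5, 6}  B5 = {5, 6, 7}
Tree: B1–B2, B2–B3, B3–B4, B4–B5

The largest bag has 3 vertices, giving width 2; this decomposition certifies tw(G) ≤ 2. Since 6–3–5–2–6 is a cycle in G, G is not acyclic. Forests are exactly the graphs of treewidth ≤ 1, so tw(G) ≥ 2. Hence tw(G) = 2 exactly.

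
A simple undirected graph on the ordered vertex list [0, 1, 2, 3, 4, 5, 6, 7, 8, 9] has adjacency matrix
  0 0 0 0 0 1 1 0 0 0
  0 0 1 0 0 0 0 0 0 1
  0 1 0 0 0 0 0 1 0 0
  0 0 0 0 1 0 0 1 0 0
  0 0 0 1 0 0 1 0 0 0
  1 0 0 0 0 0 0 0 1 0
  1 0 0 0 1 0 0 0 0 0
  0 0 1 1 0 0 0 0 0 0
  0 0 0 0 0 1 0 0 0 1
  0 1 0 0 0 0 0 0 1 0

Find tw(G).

A width-2 tree decomposition is:
Bags: B1 = {2, 3, 7}  B2 = {2, 3, 4}  B3 = {2, 4, 6}  B4 = {0, 2, 6}  B5 = {0, 2, 5}  B6 = {2, 5, 8}  B7 = {2, 8, 9}  B8 = {1, 2, 9}
Tree: B1–B2, B2–B3, B3–B4, B4–B5, B5–B6, B6–B7, B7–B8
Every bag has size at most 3, so the width is 3 − 1 = 2 and tw(G) ≤ 2. For the lower bound, G contains the cycle 2–7–3–4–6–0–5–8–9–1–2, so G is not a forest; only forests have treewidth ≤ 1, hence tw(G) ≥ 2. Combining the bounds, tw(G) = 2.

2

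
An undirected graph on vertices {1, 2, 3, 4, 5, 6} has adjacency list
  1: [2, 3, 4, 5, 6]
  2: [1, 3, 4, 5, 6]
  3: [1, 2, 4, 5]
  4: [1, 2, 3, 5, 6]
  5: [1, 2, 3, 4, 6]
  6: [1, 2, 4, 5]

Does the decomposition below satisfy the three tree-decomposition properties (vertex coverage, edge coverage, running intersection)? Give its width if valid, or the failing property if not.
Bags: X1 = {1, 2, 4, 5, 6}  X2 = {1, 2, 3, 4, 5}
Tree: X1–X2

Every vertex of G appears in some bag (union = {1, 2, 3, 4, 5, 6}); every edge is covered by a bag; and for each vertex v the set of bags containing v is connected in the bag tree. The decomposition is therefore valid. The largest bag has 5 vertices, so the width is 4.

Yes; width 4.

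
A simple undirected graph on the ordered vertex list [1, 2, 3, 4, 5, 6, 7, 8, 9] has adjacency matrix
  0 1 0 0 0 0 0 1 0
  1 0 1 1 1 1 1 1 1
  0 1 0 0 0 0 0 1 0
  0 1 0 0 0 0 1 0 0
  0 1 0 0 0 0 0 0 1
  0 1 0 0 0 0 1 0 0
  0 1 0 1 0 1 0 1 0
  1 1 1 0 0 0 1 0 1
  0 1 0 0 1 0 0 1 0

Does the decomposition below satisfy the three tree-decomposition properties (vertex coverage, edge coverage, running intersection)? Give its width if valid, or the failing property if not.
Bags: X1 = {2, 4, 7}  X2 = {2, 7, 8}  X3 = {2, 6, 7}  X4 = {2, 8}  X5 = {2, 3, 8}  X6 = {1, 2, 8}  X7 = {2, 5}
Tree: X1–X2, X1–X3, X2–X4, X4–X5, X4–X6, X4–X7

No — vertex 9 appears in no bag.

A tree decomposition must satisfy three properties: every vertex lies in some bag; for every edge, both endpoints lie together in some bag; and for every vertex, the bags containing it form a connected subtree. Here vertex 9 appears in no bag, so the decomposition is invalid.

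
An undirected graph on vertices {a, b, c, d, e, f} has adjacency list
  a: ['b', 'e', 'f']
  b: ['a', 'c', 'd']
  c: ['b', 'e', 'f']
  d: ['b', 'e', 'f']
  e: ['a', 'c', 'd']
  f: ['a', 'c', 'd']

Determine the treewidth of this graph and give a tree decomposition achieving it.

Treewidth 3.
Bags: B1 = {a, c, d, e}  B2 = {a, c, d, f}  B3 = {a, b, c, d}
Tree: B1–B2, B2–B3

The largest bag has 4 vertices, giving width 3; this decomposition certifies tw(G) ≤ 3. For the lower bound: the 4 vertex sets {a,e}, {d,f}, {c}, {b} are disjoint, each induces a connected subgraph, and every pair is joined by at least one edge of G. Contracting each set to a single vertex therefore yields K_{4} as a minor, and since treewidth is minor-monotone, tw(G) ≥ tw(K_{4}) = 3. Combining the bounds, tw(G) = 3.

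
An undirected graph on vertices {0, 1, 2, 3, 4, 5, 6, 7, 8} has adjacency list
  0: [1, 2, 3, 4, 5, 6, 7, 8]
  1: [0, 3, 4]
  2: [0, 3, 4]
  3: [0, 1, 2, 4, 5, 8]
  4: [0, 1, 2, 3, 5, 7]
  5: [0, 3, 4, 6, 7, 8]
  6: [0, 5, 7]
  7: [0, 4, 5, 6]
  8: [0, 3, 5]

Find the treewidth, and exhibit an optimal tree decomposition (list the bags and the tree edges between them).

Every bag has size at most 4, so the width is 4 − 1 = 3 and tw(G) ≤ 3. For the lower bound, the 4 vertices {0, 3, 5, 8} are pairwise adjacent, and any tree decomposition puts a clique entirely inside one bag — forcing width ≥ 3. Combining the bounds, tw(G) = 3.

Treewidth 3.
One such decomposition:
Bags: B1 = {0, 4, 5, 7}  B2 = {0, 3, 4, 5}  B3 = {0, 2, 3, 4}  B4 = {0, 3, 5, 8}  B5 = {0, 1, 3, 4}  B6 = {0, 5, 6, 7}
Tree: B1–B2, B2–B3, B2–B4, B3–B5, B1–B6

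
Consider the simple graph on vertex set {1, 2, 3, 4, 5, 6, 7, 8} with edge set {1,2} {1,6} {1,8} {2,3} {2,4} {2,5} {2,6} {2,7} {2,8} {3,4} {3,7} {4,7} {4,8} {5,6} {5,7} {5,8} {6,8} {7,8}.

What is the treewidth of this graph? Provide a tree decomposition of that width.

Treewidth 3.
One such decomposition:
Bags: B1 = {2, 3, 4, 7}  B2 = {2, 4, 7, 8}  B3 = {2, 5, 7, 8}  B4 = {2, 5, 6, 8}  B5 = {1, 2, 6, 8}
Tree: B1–B2, B2–B3, B3–B4, B4–B5

Every bag has size at most 4, so the width is 4 − 1 = 3 and tw(G) ≤ 3. For the lower bound, the 4 vertices {1, 2, 6, 8} are pairwise adjacent, and any tree decomposition puts a clique entirely inside one bag — forcing width ≥ 3. Therefore the treewidth is 3.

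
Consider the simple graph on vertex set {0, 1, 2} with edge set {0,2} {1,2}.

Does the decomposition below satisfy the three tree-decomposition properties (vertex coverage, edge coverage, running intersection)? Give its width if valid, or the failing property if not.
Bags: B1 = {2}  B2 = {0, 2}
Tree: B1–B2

A tree decomposition must satisfy three properties: every vertex lies in some bag; for every edge, both endpoints lie together in some bag; and for every vertex, the bags containing it form a connected subtree. Here vertex 1 appears in no bag, so the decomposition is invalid.

No — vertex 1 appears in no bag.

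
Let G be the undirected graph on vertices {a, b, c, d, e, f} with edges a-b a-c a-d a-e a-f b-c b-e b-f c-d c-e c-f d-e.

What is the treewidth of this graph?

3

A width-3 tree decomposition is:
Bags: B1 = {a, b, c, f}  B2 = {a, b, c, e}  B3 = {a, c, d, e}
Tree: B1–B2, B2–B3
The largest bag has 4 vertices, giving width 3; this decomposition certifies tw(G) ≤ 3. For the lower bound, the 4 vertices {a, c, d, e} are pairwise adjacent, and any tree decomposition puts a clique entirely inside one bag — forcing width ≥ 3. The upper and lower bounds meet at 3, so that is the treewidth.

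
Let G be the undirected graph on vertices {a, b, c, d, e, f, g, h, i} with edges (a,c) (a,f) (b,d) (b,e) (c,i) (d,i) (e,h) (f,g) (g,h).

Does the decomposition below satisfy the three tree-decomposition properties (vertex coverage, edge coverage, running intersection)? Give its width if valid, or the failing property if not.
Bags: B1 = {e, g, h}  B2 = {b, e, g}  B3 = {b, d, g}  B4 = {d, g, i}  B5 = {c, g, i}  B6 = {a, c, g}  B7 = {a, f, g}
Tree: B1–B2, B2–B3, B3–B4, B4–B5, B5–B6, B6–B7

Yes; width 2.

Checking the three conditions: (i) the bags cover all of {a, b, c, d, e, f, g, h, i}; (ii) for each edge, some bag contains both endpoints; (iii) the bags containing any fixed vertex form a subtree. All hold, so the decomposition is valid with width 3 − 1 = 2.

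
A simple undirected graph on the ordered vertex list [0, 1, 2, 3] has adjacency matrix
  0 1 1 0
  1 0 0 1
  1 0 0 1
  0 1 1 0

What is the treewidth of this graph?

2

A width-2 tree decomposition is:
Bags: B1 = {1, 2, 3}  B2 = {0, 1, 2}
Tree: B1–B2
The largest bag has 3 vertices, giving width 2; this decomposition certifies tw(G) ≤ 2. Since 2–3–1–0–2 is a cycle in G, G is not acyclic. Forests are exactly the graphs of treewidth ≤ 1, so tw(G) ≥ 2. Combining the bounds, tw(G) = 2.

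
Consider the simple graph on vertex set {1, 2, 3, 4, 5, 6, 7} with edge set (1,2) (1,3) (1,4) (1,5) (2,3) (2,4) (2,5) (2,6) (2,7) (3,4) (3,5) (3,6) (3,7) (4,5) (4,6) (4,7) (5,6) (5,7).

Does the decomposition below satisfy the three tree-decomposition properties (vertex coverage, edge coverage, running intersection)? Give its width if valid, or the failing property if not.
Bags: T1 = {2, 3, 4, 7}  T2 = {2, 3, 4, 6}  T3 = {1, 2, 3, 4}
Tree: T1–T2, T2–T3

No — vertex 5 appears in no bag.

A tree decomposition must satisfy three properties: every vertex lies in some bag; for every edge, both endpoints lie together in some bag; and for every vertex, the bags containing it form a connected subtree. Here vertex 5 appears in no bag, so the decomposition is invalid.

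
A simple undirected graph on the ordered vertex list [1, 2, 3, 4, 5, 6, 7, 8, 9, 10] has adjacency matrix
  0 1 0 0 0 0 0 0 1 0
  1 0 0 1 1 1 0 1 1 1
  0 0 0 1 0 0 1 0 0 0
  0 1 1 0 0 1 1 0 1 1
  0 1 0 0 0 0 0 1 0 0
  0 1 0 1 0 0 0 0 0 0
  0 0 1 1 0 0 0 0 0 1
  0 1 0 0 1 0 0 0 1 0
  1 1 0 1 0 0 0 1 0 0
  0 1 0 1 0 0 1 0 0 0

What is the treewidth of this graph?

A width-2 tree decomposition is:
Bags: B1 = {2, 4, 10}  B2 = {2, 4, 9}  B3 = {2, 8, 9}  B4 = {2, 5, 8}  B5 = {1, 2, 9}  B6 = {4, 7, 10}  B7 = {2, 4, 6}  B8 = {3, 4, 7}
Tree: B1–B2, B2–B3, B3–B4, B3–B5, B1–B6, B2–B7, B6–B8
Every bag has size at most 3, so the width is 3 − 1 = 2 and tw(G) ≤ 2. For the lower bound, the 3 vertices {2, 8, 9} are pairwise adjacent, and any tree decomposition puts a clique entirely inside one bag — forcing width ≥ 2. The upper and lower bounds meet at 2, so that is the treewidth.

2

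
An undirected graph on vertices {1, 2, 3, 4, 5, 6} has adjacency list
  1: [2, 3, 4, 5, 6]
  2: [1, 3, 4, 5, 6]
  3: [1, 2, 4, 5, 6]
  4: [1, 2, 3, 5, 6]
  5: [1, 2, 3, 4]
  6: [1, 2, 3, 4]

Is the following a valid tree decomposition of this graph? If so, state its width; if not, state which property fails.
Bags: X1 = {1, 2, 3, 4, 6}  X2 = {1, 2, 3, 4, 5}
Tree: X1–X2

Every vertex of G appears in some bag (union = {1, 2, 3, 4, 5, 6}); every edge is covered by a bag; and for each vertex v the set of bags containing v is connected in the bag tree. The decomposition is therefore valid. The largest bag has 5 vertices, so the width is 4.

Yes; width 4.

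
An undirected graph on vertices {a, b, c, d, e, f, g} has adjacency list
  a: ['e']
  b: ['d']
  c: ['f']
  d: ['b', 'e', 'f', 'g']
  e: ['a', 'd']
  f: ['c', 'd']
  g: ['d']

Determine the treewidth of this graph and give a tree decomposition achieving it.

Each bag holds 2 vertices, so the decomposition has width 1, which upper-bounds the treewidth. Any graph with an edge has treewidth ≥ 1, and G has the edge d–f. The upper and lower bounds meet at 1, so that is the treewidth.

Treewidth 1.
One such decomposition:
Bags: B1 = {d, f}  B2 = {c, f}  B3 = {d, e}  B4 = {d, g}  B5 = {a, e}  B6 = {b, d}
Tree: B1–B2, B1–B3, B1–B4, B3–B5, B3–B6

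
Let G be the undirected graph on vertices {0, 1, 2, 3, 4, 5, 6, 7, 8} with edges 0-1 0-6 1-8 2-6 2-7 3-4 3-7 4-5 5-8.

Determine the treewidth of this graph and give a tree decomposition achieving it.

Every bag has size at most 3, so the width is 3 − 1 = 2 and tw(G) ≤ 2. The edges 4–3–7–2–6–0–1–8–5–4 form a cycle, so G is not a tree and its treewidth is at least 2. Hence tw(G) = 2 exactly.

Treewidth 2.
One such decomposition:
Bags: B1 = {3, 4, 7}  B2 = {2, 4, 7}  B3 = {2, 4, 6}  B4 = {0, 4, 6}  B5 = {0, 1, 4}  B6 = {1, 4, 8}  B7 = {4, 5, 8}
Tree: B1–B2, B2–B3, B3–B4, B4–B5, B5–B6, B6–B7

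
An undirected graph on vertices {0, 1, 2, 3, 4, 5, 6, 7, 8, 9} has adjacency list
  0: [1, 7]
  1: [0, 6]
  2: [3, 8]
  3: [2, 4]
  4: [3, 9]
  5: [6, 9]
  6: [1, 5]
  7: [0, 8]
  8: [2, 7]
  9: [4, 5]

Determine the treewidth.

A width-2 tree decomposition is:
Bags: B1 = {5, 6, 9}  B2 = {1, 6, 9}  B3 = {0, 1, 9}  B4 = {0, 7, 9}  B5 = {7, 8, 9}  B6 = {2, 8, 9}  B7 = {2, 3, 9}  B8 = {3, 4, 9}
Tree: B1–B2, B2–B3, B3–B4, B4–B5, B5–B6, B6–B7, B7–B8
Every bag has size at most 3, so the width is 3 − 1 = 2 and tw(G) ≤ 2. Since 9–5–6–1–0–7–8–2–3–4–9 is a cycle in G, G is not acyclic. Forests are exactly the graphs of treewidth ≤ 1, so tw(G) ≥ 2. Therefore the treewidth is 2.

2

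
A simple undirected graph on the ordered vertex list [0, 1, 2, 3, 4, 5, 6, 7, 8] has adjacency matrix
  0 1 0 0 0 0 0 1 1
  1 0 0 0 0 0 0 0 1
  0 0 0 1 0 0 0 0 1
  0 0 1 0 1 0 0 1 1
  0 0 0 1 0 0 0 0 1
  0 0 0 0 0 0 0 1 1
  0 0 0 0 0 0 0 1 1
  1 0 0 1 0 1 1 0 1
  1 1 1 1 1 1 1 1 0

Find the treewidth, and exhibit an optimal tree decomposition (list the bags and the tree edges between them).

Treewidth 2.
One such decomposition:
Bags: B1 = {3, 7, 8}  B2 = {2, 3, 8}  B3 = {6, 7, 8}  B4 = {0, 7, 8}  B5 = {5, 7, 8}  B6 = {3, 4, 8}  B7 = {0, 1, 8}
Tree: B1–B2, B1–B3, B3–B4, B4–B5, B1–B6, B4–B7

Every bag has size at most 3, so the width is 3 − 1 = 2 and tw(G) ≤ 2. On the other hand G contains the 3-clique {0, 1, 8}. A clique must lie in a single bag of any decomposition, so no decomposition can have width below 2. Combining the bounds, tw(G) = 2.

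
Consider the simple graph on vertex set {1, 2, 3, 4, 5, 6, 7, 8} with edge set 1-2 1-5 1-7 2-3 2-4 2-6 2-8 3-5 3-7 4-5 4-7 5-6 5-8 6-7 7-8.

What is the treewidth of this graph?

3

A width-3 tree decomposition is:
Bags: B1 = {2, 4, 5, 7}  B2 = {2, 3, 5, 7}  B3 = {1, 2, 5, 7}  B4 = {2, 5, 6, 7}  B5 = {2, 5, 7, 8}
Tree: B1–B2, B2–B3, B3–B4, B4–B5
Each bag holds 4 vertices, so the decomposition has width 3, which upper-bounds the treewidth. For the lower bound: the 4 vertex sets {2,4}, {3,7}, {5}, {1} are disjoint, each induces a connected subgraph, and every pair is joined by at least one edge of G. Contracting each set to a single vertex therefore yields K_{4} as a minor, and since treewidth is minor-monotone, tw(G) ≥ tw(K_{4}) = 3. Combining the bounds, tw(G) = 3.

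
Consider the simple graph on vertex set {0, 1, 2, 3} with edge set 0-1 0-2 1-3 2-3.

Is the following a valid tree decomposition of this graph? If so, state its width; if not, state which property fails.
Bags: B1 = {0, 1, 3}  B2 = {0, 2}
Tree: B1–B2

No — edge (3,2) lies in no bag.

A tree decomposition must satisfy three properties: every vertex lies in some bag; for every edge, both endpoints lie together in some bag; and for every vertex, the bags containing it form a connected subtree. Here edge (3,2) lies in no bag, so the decomposition is invalid.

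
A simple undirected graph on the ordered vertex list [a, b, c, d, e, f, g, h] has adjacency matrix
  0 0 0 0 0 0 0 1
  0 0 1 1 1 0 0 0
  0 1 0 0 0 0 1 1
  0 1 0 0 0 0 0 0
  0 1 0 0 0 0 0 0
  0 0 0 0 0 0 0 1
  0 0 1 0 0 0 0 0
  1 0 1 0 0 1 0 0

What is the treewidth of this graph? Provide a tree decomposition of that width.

Each bag holds 2 vertices, so the decomposition has width 1, which upper-bounds the treewidth. Any graph with an edge has treewidth ≥ 1, and G has the edge a–h. Combining the bounds, tw(G) = 1.

Treewidth 1.
One such decomposition:
Bags: B1 = {a, h}  B2 = {c, h}  B3 = {f, h}  B4 = {b, c}  B5 = {b, e}  B6 = {b, d}  B7 = {c, g}
Tree: B1–B2, B1–B3, B2–B4, B4–B5, B4–B6, B2–B7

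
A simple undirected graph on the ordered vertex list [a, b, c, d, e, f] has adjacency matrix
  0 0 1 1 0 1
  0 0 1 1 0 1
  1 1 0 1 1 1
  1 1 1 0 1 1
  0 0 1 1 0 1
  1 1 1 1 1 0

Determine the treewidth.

A width-3 tree decomposition is:
Bags: B1 = {a, c, d, f}  B2 = {b, c, d, f}  B3 = {c, d, e, f}
Tree: B1–B2, B2–B3
Each bag holds 4 vertices, so the decomposition has width 3, which upper-bounds the treewidth. For the lower bound, the 4 vertices {c, d, e, f} are pairwise adjacent, and any tree decomposition puts a clique entirely inside one bag — forcing width ≥ 3. Therefore the treewidth is 3.

3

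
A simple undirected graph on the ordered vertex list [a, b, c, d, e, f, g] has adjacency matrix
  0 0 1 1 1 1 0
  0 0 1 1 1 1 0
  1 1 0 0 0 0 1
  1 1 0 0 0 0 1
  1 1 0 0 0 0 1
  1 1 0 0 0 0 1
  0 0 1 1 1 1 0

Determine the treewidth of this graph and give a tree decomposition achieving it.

The largest bag has 4 vertices, giving width 3; this decomposition certifies tw(G) ≤ 3. For the lower bound: the 4 vertex sets {c,g}, {a,f}, {b}, {e} are disjoint, each induces a connected subgraph, and every pair is joined by at least one edge of G. Contracting each set to a single vertex therefore yields K_{4} as a minor, and since treewidth is minor-monotone, tw(G) ≥ tw(K_{4}) = 3. The upper and lower bounds meet at 3, so that is the treewidth.

Treewidth 3.
One such decomposition:
Bags: B1 = {a, b, c, g}  B2 = {a, b, f, g}  B3 = {a, b, e, g}  B4 = {a, b, d, g}
Tree: B1–B2, B2–B3, B3–B4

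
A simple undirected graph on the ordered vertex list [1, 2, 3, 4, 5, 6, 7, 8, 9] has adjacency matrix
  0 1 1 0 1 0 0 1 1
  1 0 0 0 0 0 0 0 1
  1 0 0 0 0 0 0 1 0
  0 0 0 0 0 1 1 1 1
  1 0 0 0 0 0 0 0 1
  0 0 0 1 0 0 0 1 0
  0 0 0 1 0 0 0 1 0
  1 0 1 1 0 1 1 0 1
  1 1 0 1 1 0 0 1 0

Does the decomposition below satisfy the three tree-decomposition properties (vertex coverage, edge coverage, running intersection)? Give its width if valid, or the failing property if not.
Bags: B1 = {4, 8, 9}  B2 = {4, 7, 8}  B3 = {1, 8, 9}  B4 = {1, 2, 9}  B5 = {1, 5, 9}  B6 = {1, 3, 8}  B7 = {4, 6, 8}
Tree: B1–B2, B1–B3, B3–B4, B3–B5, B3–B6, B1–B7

Yes; width 2.

Vertex coverage: the bags together contain {1, 2, 3, 4, 5, 6, 7, 8, 9}, the full vertex set. Edge coverage: each edge of G has both endpoints in at least one bag. Running intersection: for every vertex, the bags containing it form a connected subtree. All three properties hold, so this is a valid tree decomposition of width max|bag| − 1 = 2, and hence tw(G) ≤ 2.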